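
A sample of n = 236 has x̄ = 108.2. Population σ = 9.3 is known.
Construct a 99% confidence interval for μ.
(106.64, 109.76)

z-interval (σ known):
z* = 2.576 for 99% confidence

Margin of error = z* · σ/√n = 2.576 · 9.3/√236 = 1.56

CI: (108.2 - 1.56, 108.2 + 1.56) = (106.64, 109.76)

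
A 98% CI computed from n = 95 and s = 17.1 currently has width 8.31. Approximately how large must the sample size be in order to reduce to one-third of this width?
n ≈ 855

CI width ∝ 1/√n
To reduce width by factor 3, need √n to grow by 3 → need 3² = 9 times as many samples.

Current: n = 95, width = 8.31
New: n = 855, width ≈ 2.73

Width reduced by factor of 8.31/2.73 = 3.04.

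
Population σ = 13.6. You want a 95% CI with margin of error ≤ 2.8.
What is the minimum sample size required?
n ≥ 91

For margin E ≤ 2.8:
n ≥ (z* · σ / E)²
n ≥ (1.960 · 13.6 / 2.8)²
n ≥ 90.63

Minimum n = 91 (rounding up)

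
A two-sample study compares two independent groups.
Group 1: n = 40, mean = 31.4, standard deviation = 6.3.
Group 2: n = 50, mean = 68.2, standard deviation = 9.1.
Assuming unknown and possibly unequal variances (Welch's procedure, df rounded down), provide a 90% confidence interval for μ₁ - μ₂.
(-39.51, -34.09)

Difference: x̄₁ - x̄₂ = -36.80
SE = √(s₁²/n₁ + s₂²/n₂) = √(6.3²/40 + 9.1²/50) = 1.6274
df = 86.36 → 86 (Welch–Satterthwaite, rounded down)
t* = 1.663

CI: -36.80 ± 1.663 · 1.6274 = -36.80 ± 2.71 = (-39.51, -34.09)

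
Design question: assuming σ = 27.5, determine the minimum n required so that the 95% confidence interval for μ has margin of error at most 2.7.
n ≥ 399

For margin E ≤ 2.7:
n ≥ (z* · σ / E)²
n ≥ (1.960 · 27.5 / 2.7)²
n ≥ 398.52

Minimum n = 399 (rounding up)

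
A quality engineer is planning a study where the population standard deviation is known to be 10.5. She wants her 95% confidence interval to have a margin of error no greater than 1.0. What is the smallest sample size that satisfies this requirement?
n ≥ 424

For margin E ≤ 1.0:
n ≥ (z* · σ / E)²
n ≥ (1.960 · 10.5 / 1.0)²
n ≥ 423.54

Minimum n = 424 (rounding up)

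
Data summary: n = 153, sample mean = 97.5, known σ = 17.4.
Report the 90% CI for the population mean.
(95.19, 99.81)

z-interval (σ known):
z* = 1.645 for 90% confidence

Margin of error = z* · σ/√n = 1.645 · 17.4/√153 = 2.31

CI: (97.5 - 2.31, 97.5 + 2.31) = (95.19, 99.81)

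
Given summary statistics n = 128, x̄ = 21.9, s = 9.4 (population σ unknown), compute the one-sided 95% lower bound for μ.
μ ≥ 20.52

Lower bound (one-sided):
t* = 1.657 (one-sided for 95%)
Lower bound = x̄ - t* · s/√n = 21.9 - 1.657 · 9.4/√128 = 20.52

We are 95% confident that μ ≥ 20.52.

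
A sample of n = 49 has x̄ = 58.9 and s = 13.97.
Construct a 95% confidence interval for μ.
(54.89, 62.91)

t-interval (σ unknown):
df = n - 1 = 48
t* = 2.011 for 95% confidence

Margin of error = t* · s/√n = 2.011 · 13.97/√49 = 4.01

CI: (54.89, 62.91)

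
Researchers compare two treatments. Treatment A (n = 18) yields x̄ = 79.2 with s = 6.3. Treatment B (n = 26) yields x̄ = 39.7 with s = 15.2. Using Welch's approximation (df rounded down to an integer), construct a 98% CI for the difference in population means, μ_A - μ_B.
(31.38, 47.62)

Difference: x̄₁ - x̄₂ = 39.50
SE = √(s₁²/n₁ + s₂²/n₂) = √(6.3²/18 + 15.2²/26) = 3.3303
df = 35.71 → 35 (Welch–Satterthwaite, rounded down)
t* = 2.438

CI: 39.50 ± 2.438 · 3.3303 = 39.50 ± 8.12 = (31.38, 47.62)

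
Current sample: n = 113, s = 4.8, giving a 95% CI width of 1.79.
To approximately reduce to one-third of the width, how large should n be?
n ≈ 1017

CI width ∝ 1/√n
To reduce width by factor 3, need √n to grow by 3 → need 3² = 9 times as many samples.

Current: n = 113, width = 1.79
New: n = 1017, width ≈ 0.59

Width reduced by factor of 1.79/0.59 = 3.03.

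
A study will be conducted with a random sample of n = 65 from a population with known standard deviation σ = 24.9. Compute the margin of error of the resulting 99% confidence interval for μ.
Margin of error = 7.96

Margin of error = z* · σ/√n
= 2.576 · 24.9/√65
= 2.576 · 24.9/8.0623
= 7.96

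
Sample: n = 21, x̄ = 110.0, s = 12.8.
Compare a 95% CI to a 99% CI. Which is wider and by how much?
99% CI is wider by 4.24

df = 20
95% CI: t* = 2.086, (104.17, 115.83), width = 2 · t* · s/√n = 11.65
99% CI: t* = 2.845, (102.05, 117.95), width = 2 · t* · s/√n = 15.89

The 99% CI is wider by 15.89 - 11.65 = 4.24.
Higher confidence requires a wider interval.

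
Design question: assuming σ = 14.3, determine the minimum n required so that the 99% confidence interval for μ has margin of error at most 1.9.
n ≥ 376

For margin E ≤ 1.9:
n ≥ (z* · σ / E)²
n ≥ (2.576 · 14.3 / 1.9)²
n ≥ 375.89

Minimum n = 376 (rounding up)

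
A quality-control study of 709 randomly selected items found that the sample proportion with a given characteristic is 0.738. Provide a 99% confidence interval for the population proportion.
(0.695, 0.781)

Proportion CI:
SE = √(p̂(1-p̂)/n) = √(0.738 · 0.262 / 709) = 0.01651

z* = 2.576
Margin = z* · SE = 2.576 · 0.01651 = 0.0425

CI: 0.738 ± 0.0425 = (0.695, 0.781)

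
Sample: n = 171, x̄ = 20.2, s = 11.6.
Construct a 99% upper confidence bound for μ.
μ ≤ 22.28

Upper bound (one-sided):
t* = 2.348 (one-sided for 99%)
Upper bound = x̄ + t* · s/√n = 20.2 + 2.348 · 11.6/√171 = 22.28

We are 99% confident that μ ≤ 22.28.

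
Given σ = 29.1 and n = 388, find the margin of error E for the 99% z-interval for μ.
Margin of error = 3.81

Margin of error = z* · σ/√n
= 2.576 · 29.1/√388
= 2.576 · 29.1/19.6977
= 3.81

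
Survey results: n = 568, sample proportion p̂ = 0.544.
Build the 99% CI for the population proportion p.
(0.490, 0.598)

Proportion CI:
SE = √(p̂(1-p̂)/n) = √(0.544 · 0.456 / 568) = 0.02090

z* = 2.576
Margin = z* · SE = 2.576 · 0.02090 = 0.0538

CI: 0.544 ± 0.0538 = (0.490, 0.598)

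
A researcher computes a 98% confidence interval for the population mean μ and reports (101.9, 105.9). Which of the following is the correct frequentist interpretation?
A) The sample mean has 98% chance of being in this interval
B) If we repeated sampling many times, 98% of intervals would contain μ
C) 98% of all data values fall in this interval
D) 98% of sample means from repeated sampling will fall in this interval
B

A) Wrong — x̄ is observed and sits in the interval by construction.
B) Correct — this is the frequentist long-run coverage interpretation.
C) Wrong — a CI is about the parameter μ, not individual data values.
D) Wrong — coverage applies to intervals containing μ, not to future x̄ values.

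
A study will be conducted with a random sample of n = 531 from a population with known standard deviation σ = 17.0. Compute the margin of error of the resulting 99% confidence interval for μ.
Margin of error = 1.90

Margin of error = z* · σ/√n
= 2.576 · 17.0/√531
= 2.576 · 17.0/23.0434
= 1.90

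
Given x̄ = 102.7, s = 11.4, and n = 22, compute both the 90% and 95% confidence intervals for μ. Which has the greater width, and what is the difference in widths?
95% CI is wider by 1.74

df = 21
90% CI: t* = 1.721, (98.52, 106.88), width = 2 · t* · s/√n = 8.37
95% CI: t* = 2.080, (97.64, 107.76), width = 2 · t* · s/√n = 10.11

The 95% CI is wider by 10.11 - 8.37 = 1.74.
Higher confidence requires a wider interval.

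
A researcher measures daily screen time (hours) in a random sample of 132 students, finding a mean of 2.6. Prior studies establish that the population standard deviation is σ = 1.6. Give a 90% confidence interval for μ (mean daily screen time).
(2.37, 2.83)

z-interval (σ known):
z* = 1.645 for 90% confidence

Margin of error = z* · σ/√n = 1.645 · 1.6/√132 = 0.23

CI: (2.6 - 0.23, 2.6 + 0.23) = (2.37, 2.83)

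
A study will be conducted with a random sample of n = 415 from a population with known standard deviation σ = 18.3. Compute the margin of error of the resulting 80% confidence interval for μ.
Margin of error = 1.15

Margin of error = z* · σ/√n
= 1.282 · 18.3/√415
= 1.282 · 18.3/20.3715
= 1.15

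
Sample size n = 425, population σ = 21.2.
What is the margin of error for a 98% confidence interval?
Margin of error = 2.39

Margin of error = z* · σ/√n
= 2.326 · 21.2/√425
= 2.326 · 21.2/20.6155
= 2.39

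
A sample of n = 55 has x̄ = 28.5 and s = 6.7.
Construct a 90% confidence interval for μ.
(26.99, 30.01)

t-interval (σ unknown):
df = n - 1 = 54
t* = 1.674 for 90% confidence

Margin of error = t* · s/√n = 1.674 · 6.7/√55 = 1.51

CI: (26.99, 30.01)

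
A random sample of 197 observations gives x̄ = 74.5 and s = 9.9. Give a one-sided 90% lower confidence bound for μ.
μ ≥ 73.59

Lower bound (one-sided):
t* = 1.286 (one-sided for 90%)
Lower bound = x̄ - t* · s/√n = 74.5 - 1.286 · 9.9/√197 = 73.59

We are 90% confident that μ ≥ 73.59.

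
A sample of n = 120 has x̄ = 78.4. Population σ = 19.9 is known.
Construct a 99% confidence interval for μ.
(73.72, 83.08)

z-interval (σ known):
z* = 2.576 for 99% confidence

Margin of error = z* · σ/√n = 2.576 · 19.9/√120 = 4.68

CI: (78.4 - 4.68, 78.4 + 4.68) = (73.72, 83.08)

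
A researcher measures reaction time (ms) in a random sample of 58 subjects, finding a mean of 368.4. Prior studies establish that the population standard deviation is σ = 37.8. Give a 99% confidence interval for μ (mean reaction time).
(355.61, 381.19)

z-interval (σ known):
z* = 2.576 for 99% confidence

Margin of error = z* · σ/√n = 2.576 · 37.8/√58 = 12.79

CI: (368.4 - 12.79, 368.4 + 12.79) = (355.61, 381.19)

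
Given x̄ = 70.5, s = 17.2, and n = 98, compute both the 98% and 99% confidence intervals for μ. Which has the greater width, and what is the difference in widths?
99% CI is wider by 0.91

df = 97
98% CI: t* = 2.365, (66.39, 74.61), width = 2 · t* · s/√n = 8.22
99% CI: t* = 2.627, (65.94, 75.06), width = 2 · t* · s/√n = 9.13

The 99% CI is wider by 9.13 - 8.22 = 0.91.
Higher confidence requires a wider interval.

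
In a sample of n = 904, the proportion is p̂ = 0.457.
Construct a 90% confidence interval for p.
(0.430, 0.484)

Proportion CI:
SE = √(p̂(1-p̂)/n) = √(0.457 · 0.543 / 904) = 0.01657

z* = 1.645
Margin = z* · SE = 1.645 · 0.01657 = 0.0273

CI: 0.457 ± 0.0273 = (0.430, 0.484)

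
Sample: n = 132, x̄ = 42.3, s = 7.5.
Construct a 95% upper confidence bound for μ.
μ ≤ 43.38

Upper bound (one-sided):
t* = 1.657 (one-sided for 95%)
Upper bound = x̄ + t* · s/√n = 42.3 + 1.657 · 7.5/√132 = 43.38

We are 95% confident that μ ≤ 43.38.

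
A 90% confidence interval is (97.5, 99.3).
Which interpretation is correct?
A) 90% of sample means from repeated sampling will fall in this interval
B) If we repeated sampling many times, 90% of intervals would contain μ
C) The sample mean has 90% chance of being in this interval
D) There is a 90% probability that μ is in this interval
B

A) Wrong — coverage applies to intervals containing μ, not to future x̄ values.
B) Correct — this is the frequentist long-run coverage interpretation.
C) Wrong — x̄ is observed and sits in the interval by construction.
D) Wrong — μ is fixed; the randomness lives in the interval, not in μ.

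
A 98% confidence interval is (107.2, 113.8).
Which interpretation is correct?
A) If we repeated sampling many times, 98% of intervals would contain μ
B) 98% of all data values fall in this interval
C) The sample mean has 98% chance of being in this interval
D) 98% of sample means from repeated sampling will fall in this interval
A

A) Correct — this is the frequentist long-run coverage interpretation.
B) Wrong — a CI is about the parameter μ, not individual data values.
C) Wrong — x̄ is observed and sits in the interval by construction.
D) Wrong — coverage applies to intervals containing μ, not to future x̄ values.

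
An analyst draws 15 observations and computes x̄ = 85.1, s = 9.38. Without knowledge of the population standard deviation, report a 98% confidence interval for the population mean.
(78.74, 91.46)

t-interval (σ unknown):
df = n - 1 = 14
t* = 2.624 for 98% confidence

Margin of error = t* · s/√n = 2.624 · 9.38/√15 = 6.36

CI: (78.74, 91.46)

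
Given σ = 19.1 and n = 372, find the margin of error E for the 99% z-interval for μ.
Margin of error = 2.55

Margin of error = z* · σ/√n
= 2.576 · 19.1/√372
= 2.576 · 19.1/19.2873
= 2.55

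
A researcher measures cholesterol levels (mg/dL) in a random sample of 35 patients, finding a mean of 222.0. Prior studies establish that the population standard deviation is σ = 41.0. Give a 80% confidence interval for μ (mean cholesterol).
(213.12, 230.88)

z-interval (σ known):
z* = 1.282 for 80% confidence

Margin of error = z* · σ/√n = 1.282 · 41.0/√35 = 8.88

CI: (222.0 - 8.88, 222.0 + 8.88) = (213.12, 230.88)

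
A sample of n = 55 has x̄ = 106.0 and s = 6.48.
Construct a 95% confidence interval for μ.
(104.25, 107.75)

t-interval (σ unknown):
df = n - 1 = 54
t* = 2.005 for 95% confidence

Margin of error = t* · s/√n = 2.005 · 6.48/√55 = 1.75

CI: (104.25, 107.75)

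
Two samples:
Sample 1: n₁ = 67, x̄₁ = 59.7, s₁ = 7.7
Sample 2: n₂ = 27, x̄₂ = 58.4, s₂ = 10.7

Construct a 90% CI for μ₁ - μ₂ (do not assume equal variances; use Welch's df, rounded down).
(-2.52, 5.12)

Difference: x̄₁ - x̄₂ = 1.30
SE = √(s₁²/n₁ + s₂²/n₂) = √(7.7²/67 + 10.7²/27) = 2.2639
df = 37.34 → 37 (Welch–Satterthwaite, rounded down)
t* = 1.687

CI: 1.30 ± 1.687 · 2.2639 = 1.30 ± 3.82 = (-2.52, 5.12)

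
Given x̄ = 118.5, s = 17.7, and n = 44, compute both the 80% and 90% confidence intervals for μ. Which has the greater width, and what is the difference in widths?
90% CI is wider by 2.02

df = 43
80% CI: t* = 1.302, (115.03, 121.97), width = 2 · t* · s/√n = 6.95
90% CI: t* = 1.681, (114.01, 122.99), width = 2 · t* · s/√n = 8.97

The 90% CI is wider by 8.97 - 6.95 = 2.02.
Higher confidence requires a wider interval.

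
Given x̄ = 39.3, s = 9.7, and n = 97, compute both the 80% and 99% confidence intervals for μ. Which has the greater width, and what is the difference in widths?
99% CI is wider by 2.64

df = 96
80% CI: t* = 1.290, (38.03, 40.57), width = 2 · t* · s/√n = 2.54
99% CI: t* = 2.628, (36.71, 41.89), width = 2 · t* · s/√n = 5.18

The 99% CI is wider by 5.18 - 2.54 = 2.64.
Higher confidence requires a wider interval.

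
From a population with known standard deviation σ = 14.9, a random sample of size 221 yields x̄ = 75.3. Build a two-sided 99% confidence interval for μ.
(72.72, 77.88)

z-interval (σ known):
z* = 2.576 for 99% confidence

Margin of error = z* · σ/√n = 2.576 · 14.9/√221 = 2.58

CI: (75.3 - 2.58, 75.3 + 2.58) = (72.72, 77.88)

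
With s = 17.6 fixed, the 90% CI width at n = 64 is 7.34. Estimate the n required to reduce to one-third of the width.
n ≈ 576

CI width ∝ 1/√n
To reduce width by factor 3, need √n to grow by 3 → need 3² = 9 times as many samples.

Current: n = 64, width = 7.34
New: n = 576, width ≈ 2.42

Width reduced by factor of 7.34/2.42 = 3.03.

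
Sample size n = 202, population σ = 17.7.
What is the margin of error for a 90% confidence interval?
Margin of error = 2.05

Margin of error = z* · σ/√n
= 1.645 · 17.7/√202
= 1.645 · 17.7/14.2127
= 2.05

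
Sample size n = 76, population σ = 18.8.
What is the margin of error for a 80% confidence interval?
Margin of error = 2.76

Margin of error = z* · σ/√n
= 1.282 · 18.8/√76
= 1.282 · 18.8/8.7178
= 2.76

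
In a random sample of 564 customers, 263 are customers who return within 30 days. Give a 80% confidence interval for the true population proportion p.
(0.439, 0.493)

Proportion CI:
p̂ = 263/564 = 0.46631
SE = √(p̂(1-p̂)/n) = √(0.46631 · 0.53369 / 564) = 0.02101

z* = 1.282
Margin = z* · SE = 1.282 · 0.02101 = 0.0269

CI: 0.46631 ± 0.0269 = (0.439, 0.493)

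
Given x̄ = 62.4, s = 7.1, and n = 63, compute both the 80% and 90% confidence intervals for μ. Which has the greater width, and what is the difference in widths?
90% CI is wider by 0.67

df = 62
80% CI: t* = 1.295, (61.24, 63.56), width = 2 · t* · s/√n = 2.32
90% CI: t* = 1.670, (60.91, 63.89), width = 2 · t* · s/√n = 2.99

The 90% CI is wider by 2.99 - 2.32 = 0.67.
Higher confidence requires a wider interval.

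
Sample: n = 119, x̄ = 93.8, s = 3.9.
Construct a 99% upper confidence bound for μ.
μ ≤ 94.64

Upper bound (one-sided):
t* = 2.358 (one-sided for 99%)
Upper bound = x̄ + t* · s/√n = 93.8 + 2.358 · 3.9/√119 = 94.64

We are 99% confident that μ ≤ 94.64.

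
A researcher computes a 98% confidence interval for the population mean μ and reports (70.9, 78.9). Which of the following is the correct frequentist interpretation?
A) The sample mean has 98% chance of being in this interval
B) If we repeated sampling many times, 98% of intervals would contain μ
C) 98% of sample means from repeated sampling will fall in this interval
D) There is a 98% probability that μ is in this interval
B

A) Wrong — x̄ is observed and sits in the interval by construction.
B) Correct — this is the frequentist long-run coverage interpretation.
C) Wrong — coverage applies to intervals containing μ, not to future x̄ values.
D) Wrong — μ is fixed; the randomness lives in the interval, not in μ.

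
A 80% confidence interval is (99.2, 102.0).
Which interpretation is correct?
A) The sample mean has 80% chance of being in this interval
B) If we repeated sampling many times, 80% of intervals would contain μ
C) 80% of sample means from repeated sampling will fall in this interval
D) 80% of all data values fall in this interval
B

A) Wrong — x̄ is observed and sits in the interval by construction.
B) Correct — this is the frequentist long-run coverage interpretation.
C) Wrong — coverage applies to intervals containing μ, not to future x̄ values.
D) Wrong — a CI is about the parameter μ, not individual data values.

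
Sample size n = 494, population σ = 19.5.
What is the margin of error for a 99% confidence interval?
Margin of error = 2.26

Margin of error = z* · σ/√n
= 2.576 · 19.5/√494
= 2.576 · 19.5/22.2261
= 2.26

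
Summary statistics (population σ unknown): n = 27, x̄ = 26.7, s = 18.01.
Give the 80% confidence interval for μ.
(22.14, 31.26)

t-interval (σ unknown):
df = n - 1 = 26
t* = 1.315 for 80% confidence

Margin of error = t* · s/√n = 1.315 · 18.01/√27 = 4.56

CI: (22.14, 31.26)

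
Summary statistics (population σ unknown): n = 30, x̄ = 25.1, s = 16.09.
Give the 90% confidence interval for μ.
(20.11, 30.09)

t-interval (σ unknown):
df = n - 1 = 29
t* = 1.699 for 90% confidence

Margin of error = t* · s/√n = 1.699 · 16.09/√30 = 4.99

CI: (20.11, 30.09)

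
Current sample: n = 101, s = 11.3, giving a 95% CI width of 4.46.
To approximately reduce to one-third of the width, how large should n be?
n ≈ 909

CI width ∝ 1/√n
To reduce width by factor 3, need √n to grow by 3 → need 3² = 9 times as many samples.

Current: n = 101, width = 4.46
New: n = 909, width ≈ 1.47

Width reduced by factor of 4.46/1.47 = 3.03.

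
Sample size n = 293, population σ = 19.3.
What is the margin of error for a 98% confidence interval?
Margin of error = 2.62

Margin of error = z* · σ/√n
= 2.326 · 19.3/√293
= 2.326 · 19.3/17.1172
= 2.62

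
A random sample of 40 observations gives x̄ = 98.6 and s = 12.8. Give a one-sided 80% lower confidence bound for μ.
μ ≥ 96.88

Lower bound (one-sided):
t* = 0.851 (one-sided for 80%)
Lower bound = x̄ - t* · s/√n = 98.6 - 0.851 · 12.8/√40 = 96.88

We are 80% confident that μ ≥ 96.88.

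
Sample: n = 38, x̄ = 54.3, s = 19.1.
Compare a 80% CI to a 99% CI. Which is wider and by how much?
99% CI is wider by 8.73

df = 37
80% CI: t* = 1.305, (50.26, 58.34), width = 2 · t* · s/√n = 8.09
99% CI: t* = 2.715, (45.89, 62.71), width = 2 · t* · s/√n = 16.82

The 99% CI is wider by 16.82 - 8.09 = 8.73.
Higher confidence requires a wider interval.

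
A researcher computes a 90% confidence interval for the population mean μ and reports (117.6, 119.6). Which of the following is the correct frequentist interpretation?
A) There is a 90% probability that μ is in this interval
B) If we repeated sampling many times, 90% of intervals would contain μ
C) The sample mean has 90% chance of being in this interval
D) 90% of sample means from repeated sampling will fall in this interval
B

A) Wrong — μ is fixed; the randomness lives in the interval, not in μ.
B) Correct — this is the frequentist long-run coverage interpretation.
C) Wrong — x̄ is observed and sits in the interval by construction.
D) Wrong — coverage applies to intervals containing μ, not to future x̄ values.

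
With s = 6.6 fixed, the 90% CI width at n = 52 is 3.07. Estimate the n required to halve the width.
n ≈ 208

CI width ∝ 1/√n
To reduce width by factor 2, need √n to grow by 2 → need 2² = 4 times as many samples.

Current: n = 52, width = 3.07
New: n = 208, width ≈ 1.51

Width reduced by factor of 3.07/1.51 = 2.03.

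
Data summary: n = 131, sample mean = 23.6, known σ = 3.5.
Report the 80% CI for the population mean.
(23.21, 23.99)

z-interval (σ known):
z* = 1.282 for 80% confidence

Margin of error = z* · σ/√n = 1.282 · 3.5/√131 = 0.39

CI: (23.6 - 0.39, 23.6 + 0.39) = (23.21, 23.99)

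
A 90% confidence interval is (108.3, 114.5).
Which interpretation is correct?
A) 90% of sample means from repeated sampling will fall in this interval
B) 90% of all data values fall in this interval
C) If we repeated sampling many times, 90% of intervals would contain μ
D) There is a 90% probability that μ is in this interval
C

A) Wrong — coverage applies to intervals containing μ, not to future x̄ values.
B) Wrong — a CI is about the parameter μ, not individual data values.
C) Correct — this is the frequentist long-run coverage interpretation.
D) Wrong — μ is fixed; the randomness lives in the interval, not in μ.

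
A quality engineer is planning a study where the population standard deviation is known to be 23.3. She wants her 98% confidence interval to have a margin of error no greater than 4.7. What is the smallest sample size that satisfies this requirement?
n ≥ 133

For margin E ≤ 4.7:
n ≥ (z* · σ / E)²
n ≥ (2.326 · 23.3 / 4.7)²
n ≥ 132.96

Minimum n = 133 (rounding up)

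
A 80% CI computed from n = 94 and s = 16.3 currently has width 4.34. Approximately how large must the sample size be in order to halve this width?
n ≈ 376

CI width ∝ 1/√n
To reduce width by factor 2, need √n to grow by 2 → need 2² = 4 times as many samples.

Current: n = 94, width = 4.34
New: n = 376, width ≈ 2.16

Width reduced by factor of 4.34/2.16 = 2.01.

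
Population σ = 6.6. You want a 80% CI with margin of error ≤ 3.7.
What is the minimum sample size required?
n ≥ 6

For margin E ≤ 3.7:
n ≥ (z* · σ / E)²
n ≥ (1.282 · 6.6 / 3.7)²
n ≥ 5.23

Minimum n = 6 (rounding up)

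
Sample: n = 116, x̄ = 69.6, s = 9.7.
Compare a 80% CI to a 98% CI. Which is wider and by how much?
98% CI is wider by 1.93

df = 115
80% CI: t* = 1.289, (68.44, 70.76), width = 2 · t* · s/√n = 2.32
98% CI: t* = 2.359, (67.48, 71.72), width = 2 · t* · s/√n = 4.25

The 98% CI is wider by 4.25 - 2.32 = 1.93.
Higher confidence requires a wider interval.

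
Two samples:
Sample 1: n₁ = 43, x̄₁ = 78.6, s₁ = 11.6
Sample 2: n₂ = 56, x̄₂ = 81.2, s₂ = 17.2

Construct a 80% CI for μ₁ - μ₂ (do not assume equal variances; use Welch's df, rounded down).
(-6.34, 1.14)

Difference: x̄₁ - x̄₂ = -2.60
SE = √(s₁²/n₁ + s₂²/n₂) = √(11.6²/43 + 17.2²/56) = 2.9004
df = 95.55 → 95 (Welch–Satterthwaite, rounded down)
t* = 1.291

CI: -2.60 ± 1.291 · 2.9004 = -2.60 ± 3.74 = (-6.34, 1.14)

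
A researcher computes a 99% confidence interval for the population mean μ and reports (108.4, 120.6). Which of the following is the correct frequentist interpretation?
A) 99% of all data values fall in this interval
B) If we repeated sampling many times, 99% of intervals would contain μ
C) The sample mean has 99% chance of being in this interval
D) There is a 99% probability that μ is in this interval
B

A) Wrong — a CI is about the parameter μ, not individual data values.
B) Correct — this is the frequentist long-run coverage interpretation.
C) Wrong — x̄ is observed and sits in the interval by construction.
D) Wrong — μ is fixed; the randomness lives in the interval, not in μ.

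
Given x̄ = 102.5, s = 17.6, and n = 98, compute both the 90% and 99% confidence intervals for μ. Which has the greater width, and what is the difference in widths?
99% CI is wider by 3.43

df = 97
90% CI: t* = 1.661, (99.55, 105.45), width = 2 · t* · s/√n = 5.91
99% CI: t* = 2.627, (97.83, 107.17), width = 2 · t* · s/√n = 9.34

The 99% CI is wider by 9.34 - 5.91 = 3.43.
Higher confidence requires a wider interval.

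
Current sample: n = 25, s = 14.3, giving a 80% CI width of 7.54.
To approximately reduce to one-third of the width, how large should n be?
n ≈ 225

CI width ∝ 1/√n
To reduce width by factor 3, need √n to grow by 3 → need 3² = 9 times as many samples.

Current: n = 25, width = 7.54
New: n = 225, width ≈ 2.45

Width reduced by factor of 7.54/2.45 = 3.08.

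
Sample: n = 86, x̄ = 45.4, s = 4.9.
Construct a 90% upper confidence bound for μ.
μ ≤ 46.08

Upper bound (one-sided):
t* = 1.292 (one-sided for 90%)
Upper bound = x̄ + t* · s/√n = 45.4 + 1.292 · 4.9/√86 = 46.08

We are 90% confident that μ ≤ 46.08.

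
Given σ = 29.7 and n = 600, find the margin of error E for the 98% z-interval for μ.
Margin of error = 2.82

Margin of error = z* · σ/√n
= 2.326 · 29.7/√600
= 2.326 · 29.7/24.4949
= 2.82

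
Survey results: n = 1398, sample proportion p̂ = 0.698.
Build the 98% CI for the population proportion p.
(0.669, 0.727)

Proportion CI:
SE = √(p̂(1-p̂)/n) = √(0.698 · 0.302 / 1398) = 0.01228

z* = 2.326
Margin = z* · SE = 2.326 · 0.01228 = 0.0286

CI: 0.698 ± 0.0286 = (0.669, 0.727)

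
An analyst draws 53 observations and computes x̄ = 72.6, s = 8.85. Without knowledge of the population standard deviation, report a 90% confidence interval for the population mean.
(70.56, 74.64)

t-interval (σ unknown):
df = n - 1 = 52
t* = 1.675 for 90% confidence

Margin of error = t* · s/√n = 1.675 · 8.85/√53 = 2.04

CI: (70.56, 74.64)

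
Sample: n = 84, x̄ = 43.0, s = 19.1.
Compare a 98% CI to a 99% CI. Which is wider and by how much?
99% CI is wider by 1.10

df = 83
98% CI: t* = 2.372, (38.06, 47.94), width = 2 · t* · s/√n = 9.89
99% CI: t* = 2.636, (37.51, 48.49), width = 2 · t* · s/√n = 10.99

The 99% CI is wider by 10.99 - 9.89 = 1.10.
Higher confidence requires a wider interval.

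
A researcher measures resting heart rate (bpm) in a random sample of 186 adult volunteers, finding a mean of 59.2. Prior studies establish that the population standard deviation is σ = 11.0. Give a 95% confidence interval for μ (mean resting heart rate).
(57.62, 60.78)

z-interval (σ known):
z* = 1.960 for 95% confidence

Margin of error = z* · σ/√n = 1.960 · 11.0/√186 = 1.58

CI: (59.2 - 1.58, 59.2 + 1.58) = (57.62, 60.78)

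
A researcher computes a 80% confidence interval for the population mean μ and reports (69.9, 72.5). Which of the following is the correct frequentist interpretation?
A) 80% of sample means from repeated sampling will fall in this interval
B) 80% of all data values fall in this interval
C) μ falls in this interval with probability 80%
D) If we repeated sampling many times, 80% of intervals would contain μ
D

A) Wrong — coverage applies to intervals containing μ, not to future x̄ values.
B) Wrong — a CI is about the parameter μ, not individual data values.
C) Wrong — μ is fixed; the randomness lives in the interval, not in μ.
D) Correct — this is the frequentist long-run coverage interpretation.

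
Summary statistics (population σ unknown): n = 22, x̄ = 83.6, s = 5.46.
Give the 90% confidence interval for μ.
(81.60, 85.60)

t-interval (σ unknown):
df = n - 1 = 21
t* = 1.721 for 90% confidence

Margin of error = t* · s/√n = 1.721 · 5.46/√22 = 2.00

CI: (81.60, 85.60)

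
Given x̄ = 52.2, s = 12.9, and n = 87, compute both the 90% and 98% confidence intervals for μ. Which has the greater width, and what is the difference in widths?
98% CI is wider by 1.96

df = 86
90% CI: t* = 1.663, (49.90, 54.50), width = 2 · t* · s/√n = 4.60
98% CI: t* = 2.370, (48.92, 55.48), width = 2 · t* · s/√n = 6.56

The 98% CI is wider by 6.56 - 4.60 = 1.96.
Higher confidence requires a wider interval.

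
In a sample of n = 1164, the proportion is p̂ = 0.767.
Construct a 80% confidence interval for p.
(0.751, 0.783)

Proportion CI:
SE = √(p̂(1-p̂)/n) = √(0.767 · 0.233 / 1164) = 0.01239

z* = 1.282
Margin = z* · SE = 1.282 · 0.01239 = 0.0159

CI: 0.767 ± 0.0159 = (0.751, 0.783)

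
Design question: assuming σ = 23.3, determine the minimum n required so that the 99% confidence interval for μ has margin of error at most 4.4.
n ≥ 187

For margin E ≤ 4.4:
n ≥ (z* · σ / E)²
n ≥ (2.576 · 23.3 / 4.4)²
n ≥ 186.08

Minimum n = 187 (rounding up)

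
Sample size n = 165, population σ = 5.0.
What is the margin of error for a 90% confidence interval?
Margin of error = 0.64

Margin of error = z* · σ/√n
= 1.645 · 5.0/√165
= 1.645 · 5.0/12.8452
= 0.64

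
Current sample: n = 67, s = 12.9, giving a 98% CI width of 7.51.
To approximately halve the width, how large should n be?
n ≈ 268

CI width ∝ 1/√n
To reduce width by factor 2, need √n to grow by 2 → need 2² = 4 times as many samples.

Current: n = 67, width = 7.51
New: n = 268, width ≈ 3.69

Width reduced by factor of 7.51/3.69 = 2.04.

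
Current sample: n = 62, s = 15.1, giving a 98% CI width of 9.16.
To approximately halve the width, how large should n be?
n ≈ 248

CI width ∝ 1/√n
To reduce width by factor 2, need √n to grow by 2 → need 2² = 4 times as many samples.

Current: n = 62, width = 9.16
New: n = 248, width ≈ 4.49

Width reduced by factor of 9.16/4.49 = 2.04.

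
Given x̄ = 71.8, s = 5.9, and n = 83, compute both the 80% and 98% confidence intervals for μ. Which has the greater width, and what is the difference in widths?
98% CI is wider by 1.40

df = 82
80% CI: t* = 1.292, (70.96, 72.64), width = 2 · t* · s/√n = 1.67
98% CI: t* = 2.373, (70.26, 73.34), width = 2 · t* · s/√n = 3.07

The 98% CI is wider by 3.07 - 1.67 = 1.40.
Higher confidence requires a wider interval.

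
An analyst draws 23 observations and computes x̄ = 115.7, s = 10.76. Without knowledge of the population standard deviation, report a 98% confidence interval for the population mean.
(110.07, 121.33)

t-interval (σ unknown):
df = n - 1 = 22
t* = 2.508 for 98% confidence

Margin of error = t* · s/√n = 2.508 · 10.76/√23 = 5.63

CI: (110.07, 121.33)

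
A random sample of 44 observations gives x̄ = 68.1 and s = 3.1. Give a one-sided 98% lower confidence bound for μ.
μ ≥ 67.11

Lower bound (one-sided):
t* = 2.118 (one-sided for 98%)
Lower bound = x̄ - t* · s/√n = 68.1 - 2.118 · 3.1/√44 = 67.11

We are 98% confident that μ ≥ 67.11.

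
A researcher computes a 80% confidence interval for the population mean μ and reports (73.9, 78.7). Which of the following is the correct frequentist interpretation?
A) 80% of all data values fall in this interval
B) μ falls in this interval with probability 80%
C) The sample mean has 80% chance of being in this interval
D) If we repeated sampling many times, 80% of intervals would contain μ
D

A) Wrong — a CI is about the parameter μ, not individual data values.
B) Wrong — μ is fixed; the randomness lives in the interval, not in μ.
C) Wrong — x̄ is observed and sits in the interval by construction.
D) Correct — this is the frequentist long-run coverage interpretation.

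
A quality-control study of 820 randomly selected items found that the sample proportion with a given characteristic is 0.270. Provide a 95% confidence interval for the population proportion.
(0.240, 0.300)

Proportion CI:
SE = √(p̂(1-p̂)/n) = √(0.270 · 0.730 / 820) = 0.01550

z* = 1.960
Margin = z* · SE = 1.960 · 0.01550 = 0.0304

CI: 0.270 ± 0.0304 = (0.240, 0.300)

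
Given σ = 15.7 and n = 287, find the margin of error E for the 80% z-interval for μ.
Margin of error = 1.19

Margin of error = z* · σ/√n
= 1.282 · 15.7/√287
= 1.282 · 15.7/16.9411
= 1.19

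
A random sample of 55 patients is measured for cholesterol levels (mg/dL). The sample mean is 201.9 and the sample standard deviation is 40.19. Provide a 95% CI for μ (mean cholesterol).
(191.03, 212.77)

t-interval (σ unknown):
df = n - 1 = 54
t* = 2.005 for 95% confidence

Margin of error = t* · s/√n = 2.005 · 40.19/√55 = 10.87

CI: (191.03, 212.77)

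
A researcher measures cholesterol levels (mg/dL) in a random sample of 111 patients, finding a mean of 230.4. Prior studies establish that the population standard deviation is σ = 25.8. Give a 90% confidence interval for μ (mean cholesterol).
(226.37, 234.43)

z-interval (σ known):
z* = 1.645 for 90% confidence

Margin of error = z* · σ/√n = 1.645 · 25.8/√111 = 4.03

CI: (230.4 - 4.03, 230.4 + 4.03) = (226.37, 234.43)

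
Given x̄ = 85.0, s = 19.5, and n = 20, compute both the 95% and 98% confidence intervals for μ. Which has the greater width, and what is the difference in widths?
98% CI is wider by 3.89

df = 19
95% CI: t* = 2.093, (75.87, 94.13), width = 2 · t* · s/√n = 18.25
98% CI: t* = 2.539, (73.93, 96.07), width = 2 · t* · s/√n = 22.14

The 98% CI is wider by 22.14 - 18.25 = 3.89.
Higher confidence requires a wider interval.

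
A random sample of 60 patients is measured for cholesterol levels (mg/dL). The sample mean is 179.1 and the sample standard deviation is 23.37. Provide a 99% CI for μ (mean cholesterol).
(171.07, 187.13)

t-interval (σ unknown):
df = n - 1 = 59
t* = 2.662 for 99% confidence

Margin of error = t* · s/√n = 2.662 · 23.37/√60 = 8.03

CI: (171.07, 187.13)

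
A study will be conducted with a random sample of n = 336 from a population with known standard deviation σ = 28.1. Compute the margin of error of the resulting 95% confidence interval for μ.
Margin of error = 3.00

Margin of error = z* · σ/√n
= 1.960 · 28.1/√336
= 1.960 · 28.1/18.3303
= 3.00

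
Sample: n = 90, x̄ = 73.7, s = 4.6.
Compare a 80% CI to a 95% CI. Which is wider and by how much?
95% CI is wider by 0.68

df = 89
80% CI: t* = 1.291, (73.07, 74.33), width = 2 · t* · s/√n = 1.25
95% CI: t* = 1.987, (72.74, 74.66), width = 2 · t* · s/√n = 1.93

The 95% CI is wider by 1.93 - 1.25 = 0.68.
Higher confidence requires a wider interval.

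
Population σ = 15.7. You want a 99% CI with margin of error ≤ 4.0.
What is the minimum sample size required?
n ≥ 103

For margin E ≤ 4.0:
n ≥ (z* · σ / E)²
n ≥ (2.576 · 15.7 / 4.0)²
n ≥ 102.23

Minimum n = 103 (rounding up)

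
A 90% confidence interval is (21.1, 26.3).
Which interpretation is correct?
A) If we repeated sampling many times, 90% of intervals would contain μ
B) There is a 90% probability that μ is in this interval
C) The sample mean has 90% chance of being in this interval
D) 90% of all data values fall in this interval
A

A) Correct — this is the frequentist long-run coverage interpretation.
B) Wrong — μ is fixed; the randomness lives in the interval, not in μ.
C) Wrong — x̄ is observed and sits in the interval by construction.
D) Wrong — a CI is about the parameter μ, not individual data values.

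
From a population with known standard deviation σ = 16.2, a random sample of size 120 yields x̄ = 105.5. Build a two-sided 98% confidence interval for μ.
(102.06, 108.94)

z-interval (σ known):
z* = 2.326 for 98% confidence

Margin of error = z* · σ/√n = 2.326 · 16.2/√120 = 3.44

CI: (105.5 - 3.44, 105.5 + 3.44) = (102.06, 108.94)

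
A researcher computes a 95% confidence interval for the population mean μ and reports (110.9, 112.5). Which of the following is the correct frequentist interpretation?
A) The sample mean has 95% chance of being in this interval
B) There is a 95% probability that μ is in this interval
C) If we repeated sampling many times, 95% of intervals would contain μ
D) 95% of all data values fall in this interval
C

A) Wrong — x̄ is observed and sits in the interval by construction.
B) Wrong — μ is fixed; the randomness lives in the interval, not in μ.
C) Correct — this is the frequentist long-run coverage interpretation.
D) Wrong — a CI is about the parameter μ, not individual data values.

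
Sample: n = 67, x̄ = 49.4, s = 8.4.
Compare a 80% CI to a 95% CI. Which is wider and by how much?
95% CI is wider by 1.44

df = 66
80% CI: t* = 1.295, (48.07, 50.73), width = 2 · t* · s/√n = 2.66
95% CI: t* = 1.997, (47.35, 51.45), width = 2 · t* · s/√n = 4.10

The 95% CI is wider by 4.10 - 2.66 = 1.44.
Higher confidence requires a wider interval.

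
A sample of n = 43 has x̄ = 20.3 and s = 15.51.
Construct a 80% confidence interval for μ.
(17.22, 23.38)

t-interval (σ unknown):
df = n - 1 = 42
t* = 1.302 for 80% confidence

Margin of error = t* · s/√n = 1.302 · 15.51/√43 = 3.08

CI: (17.22, 23.38)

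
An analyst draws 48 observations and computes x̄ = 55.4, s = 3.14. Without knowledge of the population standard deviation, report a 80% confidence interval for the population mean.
(54.81, 55.99)

t-interval (σ unknown):
df = n - 1 = 47
t* = 1.300 for 80% confidence

Margin of error = t* · s/√n = 1.300 · 3.14/√48 = 0.59

CI: (54.81, 55.99)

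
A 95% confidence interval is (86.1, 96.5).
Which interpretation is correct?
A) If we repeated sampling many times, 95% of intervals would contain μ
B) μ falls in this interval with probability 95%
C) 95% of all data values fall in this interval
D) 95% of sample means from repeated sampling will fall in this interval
A

A) Correct — this is the frequentist long-run coverage interpretation.
B) Wrong — μ is fixed; the randomness lives in the interval, not in μ.
C) Wrong — a CI is about the parameter μ, not individual data values.
D) Wrong — coverage applies to intervals containing μ, not to future x̄ values.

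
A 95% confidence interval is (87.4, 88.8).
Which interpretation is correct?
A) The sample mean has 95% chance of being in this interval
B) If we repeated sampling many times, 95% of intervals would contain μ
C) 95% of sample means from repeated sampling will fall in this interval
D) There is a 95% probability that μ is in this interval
B

A) Wrong — x̄ is observed and sits in the interval by construction.
B) Correct — this is the frequentist long-run coverage interpretation.
C) Wrong — coverage applies to intervals containing μ, not to future x̄ values.
D) Wrong — μ is fixed; the randomness lives in the interval, not in μ.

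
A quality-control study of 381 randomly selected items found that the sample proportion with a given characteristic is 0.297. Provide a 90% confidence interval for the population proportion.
(0.258, 0.336)

Proportion CI:
SE = √(p̂(1-p̂)/n) = √(0.297 · 0.703 / 381) = 0.02341

z* = 1.645
Margin = z* · SE = 1.645 · 0.02341 = 0.0385

CI: 0.297 ± 0.0385 = (0.258, 0.336)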